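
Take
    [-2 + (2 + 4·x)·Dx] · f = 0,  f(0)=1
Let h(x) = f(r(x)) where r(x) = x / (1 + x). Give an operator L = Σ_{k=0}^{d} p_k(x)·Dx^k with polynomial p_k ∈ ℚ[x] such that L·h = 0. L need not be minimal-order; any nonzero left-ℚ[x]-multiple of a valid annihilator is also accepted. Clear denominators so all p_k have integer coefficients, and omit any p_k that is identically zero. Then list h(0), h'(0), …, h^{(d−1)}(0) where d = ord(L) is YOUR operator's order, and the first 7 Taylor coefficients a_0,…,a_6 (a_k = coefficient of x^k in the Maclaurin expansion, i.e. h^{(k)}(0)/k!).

f: a_k = 1, 1, -1/2, 1/2, -5/8, 7/8, -21/16, …
Substitute x→r, Dx→(1/r')Dx; clear ⇒ L₀.
L = -1 + (1 + 4·x + 3·x^2)·Dx  (order 1).
h: a_k = 1, 1, -3/2, 5/2, -37/8, 75/8, -327/16, …
ICs: h(0) = 1.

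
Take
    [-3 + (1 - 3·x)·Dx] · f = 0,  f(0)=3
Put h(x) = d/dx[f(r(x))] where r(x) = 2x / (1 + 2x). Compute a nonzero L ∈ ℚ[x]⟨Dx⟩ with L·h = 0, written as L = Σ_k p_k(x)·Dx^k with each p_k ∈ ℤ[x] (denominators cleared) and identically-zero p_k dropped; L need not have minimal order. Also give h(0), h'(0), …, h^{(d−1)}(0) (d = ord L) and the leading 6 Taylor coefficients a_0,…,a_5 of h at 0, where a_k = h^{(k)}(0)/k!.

f: a_k = 3, 9, 27, 81, 243, 729, …
Substitute x→r, Dx→(1/r')Dx; clear ⇒ L₀.
h₀' ⇒ L via d/dx closure of L₀.
L = 8 + (-1 + 4·x)·Dx  (order 1).
h: a_k = 18, 144, 864, 4608, 23040, 110592, …
ICs: h(0) = 18.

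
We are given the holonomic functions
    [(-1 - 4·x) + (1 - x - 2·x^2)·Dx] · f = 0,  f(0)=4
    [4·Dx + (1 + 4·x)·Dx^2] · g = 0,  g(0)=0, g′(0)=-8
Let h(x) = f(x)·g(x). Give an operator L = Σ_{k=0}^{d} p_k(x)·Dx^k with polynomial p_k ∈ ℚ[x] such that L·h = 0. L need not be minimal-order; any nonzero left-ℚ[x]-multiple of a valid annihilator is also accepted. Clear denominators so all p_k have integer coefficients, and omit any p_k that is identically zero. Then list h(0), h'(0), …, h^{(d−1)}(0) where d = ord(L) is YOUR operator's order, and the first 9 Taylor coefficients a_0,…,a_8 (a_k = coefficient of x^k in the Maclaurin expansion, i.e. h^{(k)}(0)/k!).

L = (8 + 32·x) + (-2 + 20·x + 40·x^2)·Dx + (-1 - 3·x + 6·x^2 + 8·x^3)·Dx^2  (order 2).
h: a_k = 0, -32, 32, -608/3, 1120/3, -8352/5, 22688/5, -613472/35, 399584/7, …
ICs: h(0) = 0, h′(0) = -32.

f: a_k = 4, 4, 12, 20, 44, 84, 172, 340, 684, …
g: a_k = 0, -8, 16, -128/3, 128, -2048/5, 4096/3, -32768/7, 16384, …
Sym-product of L_f,L_g gives L₀ (≤ ord 2).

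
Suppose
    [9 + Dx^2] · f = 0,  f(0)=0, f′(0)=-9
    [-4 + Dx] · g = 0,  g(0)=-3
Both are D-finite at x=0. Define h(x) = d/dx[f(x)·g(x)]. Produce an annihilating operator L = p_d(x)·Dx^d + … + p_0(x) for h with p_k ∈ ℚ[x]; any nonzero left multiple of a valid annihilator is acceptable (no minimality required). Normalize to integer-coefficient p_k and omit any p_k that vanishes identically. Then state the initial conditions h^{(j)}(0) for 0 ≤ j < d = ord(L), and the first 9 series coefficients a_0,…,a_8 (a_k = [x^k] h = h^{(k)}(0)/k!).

L = 25 - 8·Dx + Dx^2  (order 2).
h: a_k = 27, 216, 1053/2, 504, -711/8, -3861/5, -76443/80, -3162/5, -922077/4480, …
ICs: h(0) = 27, h′(0) = 216.

f: a_k = 0, -9, 0, 27/2, 0, -243/40, 0, 729/560, 0, …
g: a_k = -3, -12, -24, -32, -32, -128/5, -256/15, -1024/105, -512/105, …
Sym-product of L_f,L_g gives L₀ (≤ ord 2).
h₀' ⇒ L via d/dx closure of L₀.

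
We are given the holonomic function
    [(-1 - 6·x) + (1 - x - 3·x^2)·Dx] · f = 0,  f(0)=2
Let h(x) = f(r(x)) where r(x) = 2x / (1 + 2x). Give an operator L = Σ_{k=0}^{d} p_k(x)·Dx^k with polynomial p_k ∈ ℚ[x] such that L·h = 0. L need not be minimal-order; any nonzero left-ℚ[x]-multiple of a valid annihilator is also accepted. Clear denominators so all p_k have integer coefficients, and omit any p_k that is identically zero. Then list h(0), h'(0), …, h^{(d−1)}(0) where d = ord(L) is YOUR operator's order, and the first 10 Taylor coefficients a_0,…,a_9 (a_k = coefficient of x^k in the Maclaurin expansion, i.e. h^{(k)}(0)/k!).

L = (2 + 28·x) + (-1 - 4·x + 8·x^2 + 24·x^3)·Dx  (order 1).
h: a_k = 2, 4, 24, 0, 288, -576, 4608, -16128, 87552, -368640, …
ICs: h(0) = 2.

f: a_k = 2, 2, 8, 14, 38, 80, 194, 434, 1016, 2318, …
Change of var in L_f (x↦r) gives L₀.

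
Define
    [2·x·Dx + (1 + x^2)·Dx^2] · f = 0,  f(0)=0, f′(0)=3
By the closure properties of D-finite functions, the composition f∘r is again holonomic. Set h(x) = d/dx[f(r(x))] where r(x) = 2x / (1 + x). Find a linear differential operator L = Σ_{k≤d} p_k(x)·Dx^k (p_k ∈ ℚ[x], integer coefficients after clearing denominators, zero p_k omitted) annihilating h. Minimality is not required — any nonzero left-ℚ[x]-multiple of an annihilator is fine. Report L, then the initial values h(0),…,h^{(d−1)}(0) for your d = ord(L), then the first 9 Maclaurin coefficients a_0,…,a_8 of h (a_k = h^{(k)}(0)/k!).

L = (2 + 10·x) + (1 + 2·x + 5·x^2)·Dx  (order 1).
h: a_k = 6, -12, -6, 72, -114, -132, 834, -1008, -2154, …
ICs: h(0) = 6.

f: a_k = 0, 3, 0, -1, 0, 3/5, 0, -3/7, 0, …
Change of var in L_f (x↦r) gives L₀.
h=h₀': d/dx-closure on L₀ ⇒ L.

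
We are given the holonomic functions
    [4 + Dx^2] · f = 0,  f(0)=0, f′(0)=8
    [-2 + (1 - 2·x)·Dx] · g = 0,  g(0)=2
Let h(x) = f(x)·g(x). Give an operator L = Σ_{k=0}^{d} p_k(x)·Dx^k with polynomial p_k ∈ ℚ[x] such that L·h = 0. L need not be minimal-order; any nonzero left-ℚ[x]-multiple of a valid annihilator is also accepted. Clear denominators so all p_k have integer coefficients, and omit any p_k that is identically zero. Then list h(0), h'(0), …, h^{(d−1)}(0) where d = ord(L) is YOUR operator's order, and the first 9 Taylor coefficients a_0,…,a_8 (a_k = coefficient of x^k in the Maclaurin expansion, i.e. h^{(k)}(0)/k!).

f: a_k = 0, 8, 0, -16/3, 0, 16/15, 0, -32/315, 0, …
g: a_k = 2, 4, 8, 16, 32, 64, 128, 256, 512, …
L₀ := L_f ⊗_s L_g (sym. prod.), ord ≤ 2.
L = (-4 + 8·x) + 4·Dx + (-1 + 2·x)·Dx^2  (order 2).
h: a_k = 0, 16, 32, 160/3, 320/3, 3232/15, 6464/15, 271424/315, 542848/315, …
ICs: h(0) = 0, h′(0) = 16.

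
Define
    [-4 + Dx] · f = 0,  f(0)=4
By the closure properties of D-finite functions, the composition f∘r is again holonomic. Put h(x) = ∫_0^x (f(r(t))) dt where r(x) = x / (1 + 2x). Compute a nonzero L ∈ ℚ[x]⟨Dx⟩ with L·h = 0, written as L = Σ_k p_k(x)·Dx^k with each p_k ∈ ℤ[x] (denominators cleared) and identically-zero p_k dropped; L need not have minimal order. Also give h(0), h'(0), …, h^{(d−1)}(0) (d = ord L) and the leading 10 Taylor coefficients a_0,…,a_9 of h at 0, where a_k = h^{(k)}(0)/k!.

L = -4·Dx + (1 + 4·x + 4·x^2)·Dx^2  (order 2).
h: a_k = 0, 4, 8, 0, -16/3, 128/15, -128/15, 1024/315, 640/63, -32768/945, …
ICs: h(0) = 0, h′(0) = 4.

f: a_k = 4, 16, 32, 128/3, 128/3, 512/15, 1024/45, 4096/315, 2048/315, 8192/2835, …
L₀ from L_f via x↦r, Dx↦r'^{-1}Dx.
∫: right-multiply L₀ by Dx.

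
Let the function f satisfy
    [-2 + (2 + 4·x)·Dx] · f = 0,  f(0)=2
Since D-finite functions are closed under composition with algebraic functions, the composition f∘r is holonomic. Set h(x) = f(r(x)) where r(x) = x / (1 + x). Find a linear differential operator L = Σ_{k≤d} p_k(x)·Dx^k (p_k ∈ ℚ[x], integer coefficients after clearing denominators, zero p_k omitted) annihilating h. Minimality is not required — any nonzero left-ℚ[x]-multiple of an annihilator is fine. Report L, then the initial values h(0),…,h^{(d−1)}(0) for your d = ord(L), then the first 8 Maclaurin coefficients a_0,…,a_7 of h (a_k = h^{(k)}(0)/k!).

f: a_k = 2, 2, -1, 1, -5/4, 7/4, -21/8, 33/8, …
Substitute x→r, Dx→(1/r')Dx; clear ⇒ L₀.
L = -1 + (1 + 4·x + 3·x^2)·Dx  (order 1).
h: a_k = 2, 2, -3, 5, -37/4, 75/4, -327/8, 753/8, …
ICs: h(0) = 2.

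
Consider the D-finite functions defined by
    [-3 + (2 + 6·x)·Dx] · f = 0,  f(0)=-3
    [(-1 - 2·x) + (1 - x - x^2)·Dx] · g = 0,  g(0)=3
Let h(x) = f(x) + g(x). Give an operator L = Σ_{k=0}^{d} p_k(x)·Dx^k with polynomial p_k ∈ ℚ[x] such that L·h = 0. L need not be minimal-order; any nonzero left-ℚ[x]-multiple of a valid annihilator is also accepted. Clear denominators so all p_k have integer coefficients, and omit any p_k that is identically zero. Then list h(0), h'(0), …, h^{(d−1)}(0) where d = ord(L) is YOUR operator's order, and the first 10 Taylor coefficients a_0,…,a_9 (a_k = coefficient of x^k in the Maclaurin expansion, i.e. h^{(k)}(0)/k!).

L = (33 + 117·x + 117·x^2 + 90·x^3) + (-25 - 102·x - 303·x^2 - 378·x^3 - 225·x^4)·Dx + (-2 + 22·x + 90·x^2 - 38·x^3 - 198·x^4 - 90·x^5)·Dx^2  (order 2).
h: a_k = 0, -3/2, 75/8, 63/16, 3135/128, 1041/256, 85863/1024, -87489/2048, 11786343/32768, -31406595/65536, …
ICs: h(0) = 0, h′(0) = -3/2.

f: a_k = -3, -9/2, 27/8, -81/16, 1215/128, -5103/256, 45927/1024, -216513/2048, 8444007/32768, -42220035/65536, …
g: a_k = 3, 3, 6, 9, 15, 24, 39, 63, 102, 165, …
h₀=f+g: left-lcm gives L₀, ord ≤ 2.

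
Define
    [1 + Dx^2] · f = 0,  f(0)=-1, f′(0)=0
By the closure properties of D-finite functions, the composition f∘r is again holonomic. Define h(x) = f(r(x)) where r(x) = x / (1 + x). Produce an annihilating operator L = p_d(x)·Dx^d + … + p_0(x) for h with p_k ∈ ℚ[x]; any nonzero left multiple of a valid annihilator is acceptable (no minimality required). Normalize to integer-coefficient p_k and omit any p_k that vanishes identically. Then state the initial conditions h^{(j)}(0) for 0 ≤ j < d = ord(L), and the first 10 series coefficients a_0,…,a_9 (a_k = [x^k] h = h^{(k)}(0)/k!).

L = 1 + (2 + 6·x + 6·x^2 + 2·x^3)·Dx + (1 + 4·x + 6·x^2 + 4·x^3 + x^4)·Dx^2  (order 2).
h: a_k = -1, 0, 1/2, -1, 35/24, -11/6, 1501/720, -87/40, 16699/8064, -8791/5040, …
ICs: h(0) = -1, h′(0) = 0.

f: a_k = -1, 0, 1/2, 0, -1/24, 0, 1/720, 0, -1/40320, 0, …
L₀ from L_f via x↦r, Dx↦r'^{-1}Dx.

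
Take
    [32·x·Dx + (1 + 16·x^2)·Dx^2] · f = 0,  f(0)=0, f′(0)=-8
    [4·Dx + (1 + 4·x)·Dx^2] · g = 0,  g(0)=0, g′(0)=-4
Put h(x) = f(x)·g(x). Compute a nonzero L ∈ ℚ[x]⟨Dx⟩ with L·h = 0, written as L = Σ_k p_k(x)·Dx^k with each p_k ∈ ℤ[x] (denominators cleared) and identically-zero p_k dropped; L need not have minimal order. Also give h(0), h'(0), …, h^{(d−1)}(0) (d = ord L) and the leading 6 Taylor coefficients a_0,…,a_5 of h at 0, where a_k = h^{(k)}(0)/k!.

f: a_k = 0, -8, 0, 128/3, 0, -2048/5, …
g: a_k = 0, -4, 8, -64/3, 64, -1024/5, …
Product ⇒ symmetric product L₀, ord ≤ 4.
L = (1536 + 11264·x + 81920·x^2 + 638976·x^3 + 1966080·x^4 + 3407872·x^5 + 4194304·x^7)·Dx + (288 + 7936·x + 78848·x^2 + 495616·x^3 + 2228224·x^4 + 6094848·x^5 + 9175040·x^6 + 3145728·x^7 + 14680064·x^8)·Dx^2 + (48 + 1024·x + 12288·x^2 + 79872·x^3 + 368640·x^4 + 1277952·x^5 + 3145728·x^6 + 4718592·x^7 + 3145728·x^8 + 8388608·x^9)·Dx^3 + (5 + 72·x + 592·x^2 + 3584·x^3 + 16896·x^4 + 61440·x^5 + 172032·x^6 + 393216·x^7 + 589824·x^8 + 524288·x^9 + 1048576·x^10)·Dx^4  (order 4).
h: a_k = 0, 0, 32, -64, 0, -512/3, …
ICs: h(0) = 0, h′(0) = 0, h′′(0) = 64, h′′′(0) = -384.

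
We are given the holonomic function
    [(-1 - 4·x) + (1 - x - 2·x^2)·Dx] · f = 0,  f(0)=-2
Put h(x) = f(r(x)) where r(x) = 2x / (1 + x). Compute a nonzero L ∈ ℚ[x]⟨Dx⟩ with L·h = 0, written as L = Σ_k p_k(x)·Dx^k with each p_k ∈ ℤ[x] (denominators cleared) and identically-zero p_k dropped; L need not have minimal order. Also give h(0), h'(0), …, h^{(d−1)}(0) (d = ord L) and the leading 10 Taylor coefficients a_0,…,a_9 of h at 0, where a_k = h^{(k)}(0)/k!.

f: a_k = -2, -2, -6, -10, -22, -42, -86, -170, -342, -682, …
f∘r: x↦r, Dx↦Dx/r' in L_f ⇒ L₀.
L = (2 + 18·x) + (-1 - x + 9·x^2 + 9·x^3)·Dx  (order 1).
h: a_k = -2, -4, -20, -36, -180, -324, -1620, -2916, -14580, -26244, …
ICs: h(0) = -2.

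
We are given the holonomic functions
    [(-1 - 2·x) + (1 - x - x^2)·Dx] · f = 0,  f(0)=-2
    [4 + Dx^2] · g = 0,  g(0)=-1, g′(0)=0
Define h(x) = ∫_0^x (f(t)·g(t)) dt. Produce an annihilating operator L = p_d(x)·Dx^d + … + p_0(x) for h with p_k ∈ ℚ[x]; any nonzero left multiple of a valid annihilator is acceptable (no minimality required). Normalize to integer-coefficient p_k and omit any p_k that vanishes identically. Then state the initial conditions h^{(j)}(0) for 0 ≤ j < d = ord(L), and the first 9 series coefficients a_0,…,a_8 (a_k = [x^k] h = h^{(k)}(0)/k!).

f: a_k = -2, -2, -4, -6, -10, -16, -26, -42, -68, …
g: a_k = -1, 0, 2, 0, -2/3, 0, 4/45, 0, -2/315, …
L₀ := L_f ⊗_s L_g (sym. prod.), ord ≤ 2.
h=∫h₀ ⇒ L = L₀·Dx.
L = (-2 + 4·x + 4·x^2)·Dx + (2 + 4·x)·Dx^2 + (-1 + x + x^2)·Dx^3  (order 3).
h: a_k = 0, 2, 1, 0, 1/2, 2/3, 8/9, 382/315, 311/180, …
ICs: h(0) = 0, h′(0) = 2, h′′(0) = 2.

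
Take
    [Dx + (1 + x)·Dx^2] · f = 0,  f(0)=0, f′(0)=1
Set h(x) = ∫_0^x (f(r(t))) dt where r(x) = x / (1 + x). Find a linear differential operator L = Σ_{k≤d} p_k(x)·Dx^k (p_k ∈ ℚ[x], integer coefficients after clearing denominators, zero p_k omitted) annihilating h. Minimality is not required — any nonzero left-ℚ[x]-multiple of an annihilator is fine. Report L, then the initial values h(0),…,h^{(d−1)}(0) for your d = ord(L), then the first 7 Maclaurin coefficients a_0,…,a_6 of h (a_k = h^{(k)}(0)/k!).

f: a_k = 0, 1, -1/2, 1/3, -1/4, 1/5, -1/6, …
L₀ from L_f via x↦r, Dx↦r'^{-1}Dx.
∫: right-multiply L₀ by Dx.
L = (3 + 4·x)·Dx^2 + (1 + 3·x + 2·x^2)·Dx^3  (order 3).
h: a_k = 0, 0, 1/2, -1/2, 7/12, -3/4, 31/30, …
ICs: h(0) = 0, h′(0) = 0, h′′(0) = 1.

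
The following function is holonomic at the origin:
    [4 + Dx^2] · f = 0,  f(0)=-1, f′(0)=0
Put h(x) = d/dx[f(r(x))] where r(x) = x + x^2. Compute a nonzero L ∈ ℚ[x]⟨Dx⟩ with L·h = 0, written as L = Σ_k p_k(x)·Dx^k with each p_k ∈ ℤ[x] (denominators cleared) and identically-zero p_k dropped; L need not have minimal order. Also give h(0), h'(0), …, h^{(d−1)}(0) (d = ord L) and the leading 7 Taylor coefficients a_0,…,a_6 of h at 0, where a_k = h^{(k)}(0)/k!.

f: a_k = -1, 0, 2, 0, -2/3, 0, 4/45, …
Change of var in L_f (x↦r) gives L₀.
Differentiate: ansatz ord ≤ ord L₀ ⇒ L.
L = (16 + 32·x + 96·x^2 + 128·x^3 + 64·x^4) + (-6 - 12·x)·Dx + (1 + 4·x + 4·x^2)·Dx^2  (order 2).
h: a_k = 0, 4, 12, 16/3, -40/3, -352/15, -224/15, …
ICs: h(0) = 0, h′(0) = 4.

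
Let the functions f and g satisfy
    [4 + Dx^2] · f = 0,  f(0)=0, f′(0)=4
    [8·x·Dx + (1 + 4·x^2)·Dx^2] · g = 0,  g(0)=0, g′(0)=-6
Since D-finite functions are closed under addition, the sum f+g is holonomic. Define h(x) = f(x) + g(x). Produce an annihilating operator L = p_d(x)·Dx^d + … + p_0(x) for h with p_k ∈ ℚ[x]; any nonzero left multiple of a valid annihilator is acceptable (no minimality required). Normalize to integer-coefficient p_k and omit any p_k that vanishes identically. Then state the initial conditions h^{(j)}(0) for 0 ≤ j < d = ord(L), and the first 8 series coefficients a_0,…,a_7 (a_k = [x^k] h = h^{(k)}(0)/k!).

L = (-352·x + 1792·x^3 + 512·x^5)·Dx + (-4 + 112·x^2 + 576·x^4 + 256·x^6)·Dx^2 + (-88·x + 448·x^3 + 128·x^5)·Dx^3 + (-1 + 28·x^2 + 144·x^4 + 64·x^6)·Dx^4  (order 4).
h: a_k = 0, -2, 0, 16/3, 0, -56/3, 0, 17264/315, …
ICs: h(0) = 0, h′(0) = -2, h′′(0) = 0, h′′′(0) = 32.

f: a_k = 0, 4, 0, -8/3, 0, 8/15, 0, -16/315, …
g: a_k = 0, -6, 0, 8, 0, -96/5, 0, 384/7, …
L₀ := lclm(L_f,L_g); ord L₀ ≤ 2+2.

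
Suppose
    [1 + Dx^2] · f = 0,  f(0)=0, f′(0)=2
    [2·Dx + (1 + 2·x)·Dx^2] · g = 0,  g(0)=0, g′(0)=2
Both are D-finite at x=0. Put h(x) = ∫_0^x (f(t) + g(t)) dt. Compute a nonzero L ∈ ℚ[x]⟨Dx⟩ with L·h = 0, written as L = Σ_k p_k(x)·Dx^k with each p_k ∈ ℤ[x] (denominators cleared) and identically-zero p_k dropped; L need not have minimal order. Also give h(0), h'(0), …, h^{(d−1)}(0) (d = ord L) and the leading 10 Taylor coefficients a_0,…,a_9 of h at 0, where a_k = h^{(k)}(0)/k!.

f: a_k = 0, 2, 0, -1/3, 0, 1/60, 0, -1/2520, 0, 1/181440, …
g: a_k = 0, 2, -2, 8/3, -4, 32/5, -32/3, 128/7, -32, 512/9, …
Sum ⇒ L₀ = lclm(L_f,L_g) in ℚ(x)⟨Dx⟩.
Integrate: L := L₀·Dx.
L = (50 + 8·x + 8·x^2)·Dx^2 + (9 + 22·x + 12·x^2 + 8·x^3)·Dx^3 + (50 + 8·x + 8·x^2)·Dx^4 + (9 + 22·x + 12·x^2 + 8·x^3)·Dx^5  (order 5).
h: a_k = 0, 0, 2, -2/3, 7/12, -4/5, 77/72, -32/21, 46079/20160, -32/9, …
ICs: h(0) = 0, h′(0) = 0, h′′(0) = 4, h′′′(0) = -4, h′′′′(0) = 14.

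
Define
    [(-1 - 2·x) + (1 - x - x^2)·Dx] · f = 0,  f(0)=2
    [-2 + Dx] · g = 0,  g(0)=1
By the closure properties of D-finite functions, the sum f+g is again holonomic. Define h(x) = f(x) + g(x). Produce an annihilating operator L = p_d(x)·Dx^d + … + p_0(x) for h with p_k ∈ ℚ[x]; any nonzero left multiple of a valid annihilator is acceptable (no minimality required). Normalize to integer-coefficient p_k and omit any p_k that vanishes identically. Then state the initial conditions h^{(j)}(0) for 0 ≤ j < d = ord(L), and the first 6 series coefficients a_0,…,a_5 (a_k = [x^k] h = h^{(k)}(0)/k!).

f: a_k = 2, 2, 4, 6, 10, 16, …
g: a_k = 1, 2, 2, 4/3, 2/3, 4/15, …
L₀ := lclm(L_f,L_g); ord L₀ ≤ 1+1.
L = (-4 - 8·x - 24·x^2 - 8·x^3) + (14·x + 10·x^2 - 8·x^3 - 4·x^4)·Dx + (1 - 5·x + x^2 + 6·x^3 + 2·x^4)·Dx^2  (order 2).
h: a_k = 3, 4, 6, 22/3, 32/3, 244/15, …
ICs: h(0) = 3, h′(0) = 4.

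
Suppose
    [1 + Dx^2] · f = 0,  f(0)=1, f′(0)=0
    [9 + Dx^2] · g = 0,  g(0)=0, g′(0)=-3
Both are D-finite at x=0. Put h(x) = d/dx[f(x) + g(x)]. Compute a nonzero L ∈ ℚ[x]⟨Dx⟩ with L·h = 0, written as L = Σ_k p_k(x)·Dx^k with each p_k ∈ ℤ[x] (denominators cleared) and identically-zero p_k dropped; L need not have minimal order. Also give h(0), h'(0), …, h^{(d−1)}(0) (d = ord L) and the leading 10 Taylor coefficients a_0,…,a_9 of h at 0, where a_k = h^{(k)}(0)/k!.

f: a_k = 1, 0, -1/2, 0, 1/24, 0, -1/720, 0, 1/40320, 0, …
g: a_k = 0, -3, 0, 9/2, 0, -81/40, 0, 243/560, 0, -243/4480, …
f+g: L₀ = lclm(L_f,L_g), ord ≤ 2+2.
Derive L from L₀ (diff closure).
L = 9 + 10·Dx^2 + Dx^4  (order 4).
h: a_k = -3, -1, 27/2, 1/6, -81/8, -1/120, 243/80, 1/5040, -2187/4480, -1/362880, …
ICs: h(0) = -3, h′(0) = -1, h′′(0) = 27, h′′′(0) = 1.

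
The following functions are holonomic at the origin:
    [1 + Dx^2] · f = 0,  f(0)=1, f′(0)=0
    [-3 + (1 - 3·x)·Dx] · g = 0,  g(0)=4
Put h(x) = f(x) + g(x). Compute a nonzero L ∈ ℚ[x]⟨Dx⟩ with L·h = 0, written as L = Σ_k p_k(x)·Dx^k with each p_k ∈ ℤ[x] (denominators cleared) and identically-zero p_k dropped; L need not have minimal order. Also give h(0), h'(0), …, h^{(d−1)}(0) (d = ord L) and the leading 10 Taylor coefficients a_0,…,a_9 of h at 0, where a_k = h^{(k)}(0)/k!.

L = (-165 + 18·x - 27·x^2) + (19 - 63·x + 27·x^2 - 27·x^3)·Dx + (-165 + 18·x - 27·x^2)·Dx^2 + (19 - 63·x + 27·x^2 - 27·x^3)·Dx^3  (order 3).
h: a_k = 5, 12, 71/2, 108, 7777/24, 972, 2099519/720, 8748, 1058158081/40320, 78732, …
ICs: h(0) = 5, h′(0) = 12, h′′(0) = 71.

f: a_k = 1, 0, -1/2, 0, 1/24, 0, -1/720, 0, 1/40320, 0, …
g: a_k = 4, 12, 36, 108, 324, 972, 2916, 8748, 26244, 78732, …
L₀ := lclm(L_f,L_g); ord L₀ ≤ 2+1.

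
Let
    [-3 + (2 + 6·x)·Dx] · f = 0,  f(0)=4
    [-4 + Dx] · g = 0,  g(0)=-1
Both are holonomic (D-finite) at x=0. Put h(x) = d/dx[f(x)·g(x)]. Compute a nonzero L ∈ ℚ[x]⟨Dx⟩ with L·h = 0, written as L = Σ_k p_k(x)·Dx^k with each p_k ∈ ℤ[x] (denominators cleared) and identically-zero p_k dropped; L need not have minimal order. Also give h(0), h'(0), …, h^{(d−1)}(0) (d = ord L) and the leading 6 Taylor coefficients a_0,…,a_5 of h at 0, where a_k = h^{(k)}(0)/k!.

L = (103 + 528·x + 576·x^2) + (-22 - 114·x - 144·x^2)·Dx  (order 1).
h: a_k = -22, -103, -953/4, -8161/24, -76883/192, -497863/1920, …
ICs: h(0) = -22.

f: a_k = 4, 6, -9/2, 27/4, -405/32, 1701/64, …
g: a_k = -1, -4, -8, -32/3, -32/3, -128/15, …
f·g: L₀ = L_f ⊗_s L_g, ord ≤ 1·1.
h₀' ⇒ L via d/dx closure of L₀.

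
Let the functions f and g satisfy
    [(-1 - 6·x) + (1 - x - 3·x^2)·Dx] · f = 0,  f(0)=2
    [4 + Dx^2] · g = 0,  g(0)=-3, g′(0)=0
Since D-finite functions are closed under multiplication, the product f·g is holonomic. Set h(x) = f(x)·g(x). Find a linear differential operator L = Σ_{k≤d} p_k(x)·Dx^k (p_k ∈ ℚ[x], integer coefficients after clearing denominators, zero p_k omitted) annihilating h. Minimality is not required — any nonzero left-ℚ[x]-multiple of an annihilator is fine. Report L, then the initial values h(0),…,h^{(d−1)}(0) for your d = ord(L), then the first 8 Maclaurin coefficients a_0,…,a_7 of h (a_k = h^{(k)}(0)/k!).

L = (2 + 4·x + 12·x^2) + (2 + 12·x)·Dx + (-1 + x + 3·x^2)·Dx^2  (order 2).
h: a_k = -6, -6, -12, -30, -70, -160, -5542/15, -12742/15, …
ICs: h(0) = -6, h′(0) = -6.

f: a_k = 2, 2, 8, 14, 38, 80, 194, 434, …
g: a_k = -3, 0, 6, 0, -2, 0, 4/15, 0, …
L₀ := L_f ⊗_s L_g (sym. prod.), ord ≤ 2.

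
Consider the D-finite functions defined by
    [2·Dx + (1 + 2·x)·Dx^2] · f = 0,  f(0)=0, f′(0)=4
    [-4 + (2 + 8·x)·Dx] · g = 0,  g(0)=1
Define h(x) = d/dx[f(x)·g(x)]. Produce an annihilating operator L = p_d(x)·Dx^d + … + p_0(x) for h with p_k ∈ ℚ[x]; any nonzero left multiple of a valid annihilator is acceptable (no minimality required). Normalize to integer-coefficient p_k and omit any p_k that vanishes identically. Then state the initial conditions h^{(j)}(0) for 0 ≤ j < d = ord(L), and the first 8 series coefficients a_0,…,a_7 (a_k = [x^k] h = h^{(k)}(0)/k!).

f: a_k = 0, 4, -4, 16/3, -8, 64/5, -64/3, 256/7, …
g: a_k = 1, 2, -2, 4, -10, 28, -84, 264, …
Sym-product of L_f,L_g gives L₀ (≤ ord 2).
h₀' ⇒ L via d/dx closure of L₀.
L = (2 + 16·x + 8·x^2) + (7 + 54·x + 120·x^2 + 64·x^3)·Dx + (1 + 11·x + 42·x^2 + 64·x^3 + 32·x^4)·Dx^2  (order 2).
h: a_k = 4, 8, -32, 320/3, -1048/3, 5808/5, -19776/5, 482816/35, …
ICs: h(0) = 4, h′(0) = 8.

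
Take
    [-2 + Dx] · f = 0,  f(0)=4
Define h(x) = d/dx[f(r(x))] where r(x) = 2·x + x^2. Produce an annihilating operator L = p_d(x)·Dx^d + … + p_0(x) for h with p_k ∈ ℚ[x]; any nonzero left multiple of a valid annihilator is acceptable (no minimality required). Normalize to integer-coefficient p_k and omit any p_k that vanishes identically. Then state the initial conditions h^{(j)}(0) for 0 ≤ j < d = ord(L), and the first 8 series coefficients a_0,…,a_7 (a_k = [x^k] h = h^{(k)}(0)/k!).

L = (5 + 8·x + 4·x^2) + (-1 - x)·Dx  (order 1).
h: a_k = 16, 80, 224, 1376/3, 2272/3, 15968/15, 11840/9, 460352/315, …
ICs: h(0) = 16.

f: a_k = 4, 8, 8, 16/3, 8/3, 16/15, 16/45, 32/315, …
h₀=f(r): pull back L_f along r ⇒ L₀.
h₀' ⇒ L via d/dx closure of L₀.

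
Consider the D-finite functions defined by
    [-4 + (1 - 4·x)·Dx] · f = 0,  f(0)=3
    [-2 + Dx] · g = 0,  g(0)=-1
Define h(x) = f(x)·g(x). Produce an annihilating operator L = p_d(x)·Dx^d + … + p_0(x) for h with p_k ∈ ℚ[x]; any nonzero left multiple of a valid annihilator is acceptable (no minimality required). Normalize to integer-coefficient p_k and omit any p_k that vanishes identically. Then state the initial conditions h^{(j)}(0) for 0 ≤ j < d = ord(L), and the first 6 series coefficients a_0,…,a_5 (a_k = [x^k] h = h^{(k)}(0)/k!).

L = (6 - 8·x) + (-1 + 4·x)·Dx  (order 1).
h: a_k = -3, -18, -78, -316, -1266, -25324/5, …
ICs: h(0) = -3.

f: a_k = 3, 12, 48, 192, 768, 3072, …
g: a_k = -1, -2, -2, -4/3, -2/3, -4/15, …
L₀ := L_f ⊗_s L_g (sym. prod.), ord ≤ 1.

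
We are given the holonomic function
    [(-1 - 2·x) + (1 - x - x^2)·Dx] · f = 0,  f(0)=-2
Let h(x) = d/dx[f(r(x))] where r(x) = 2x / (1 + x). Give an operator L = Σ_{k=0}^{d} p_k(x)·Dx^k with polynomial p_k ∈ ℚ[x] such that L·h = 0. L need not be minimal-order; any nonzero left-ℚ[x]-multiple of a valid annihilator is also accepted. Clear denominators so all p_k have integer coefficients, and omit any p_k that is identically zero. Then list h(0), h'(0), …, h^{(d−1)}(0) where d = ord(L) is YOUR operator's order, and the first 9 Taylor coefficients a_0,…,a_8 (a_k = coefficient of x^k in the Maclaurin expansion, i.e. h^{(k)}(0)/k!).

f: a_k = -2, -2, -4, -6, -10, -16, -26, -42, -68, …
Substitute x→r, Dx→(1/r')Dx; clear ⇒ L₀.
h=h₀': d/dx-closure on L₀ ⇒ L.
L = (6 + 30·x + 90·x^2 + 50·x^3) + (-1 - 6·x + 30·x^3 + 25·x^4)·Dx  (order 1).
h: a_k = -4, -24, -60, -240, -500, -1800, -3500, -12000, -22500, …
ICs: h(0) = -4.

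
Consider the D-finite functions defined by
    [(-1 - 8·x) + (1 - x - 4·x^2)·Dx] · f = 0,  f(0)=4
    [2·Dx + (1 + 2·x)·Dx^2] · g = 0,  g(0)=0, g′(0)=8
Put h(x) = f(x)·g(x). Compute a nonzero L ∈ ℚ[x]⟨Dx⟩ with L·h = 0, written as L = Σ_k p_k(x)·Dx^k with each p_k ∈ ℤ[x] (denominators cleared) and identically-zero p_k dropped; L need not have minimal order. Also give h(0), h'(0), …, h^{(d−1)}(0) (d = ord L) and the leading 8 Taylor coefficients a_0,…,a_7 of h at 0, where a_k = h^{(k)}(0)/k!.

L = (10 + 32·x) + (22·x + 40·x^2)·Dx + (-1 - x + 6·x^2 + 8·x^3)·Dx^2  (order 2).
h: a_k = 0, 32, 0, 512/3, 320/3, 13376/15, 17216/15, 105152/21, …
ICs: h(0) = 0, h′(0) = 32.

f: a_k = 4, 4, 20, 36, 116, 260, 724, 1764, …
g: a_k = 0, 8, -8, 32/3, -16, 128/5, -128/3, 512/7, …
h₀=f·g: eliminate ⇒ L₀, order ≤ 1·2.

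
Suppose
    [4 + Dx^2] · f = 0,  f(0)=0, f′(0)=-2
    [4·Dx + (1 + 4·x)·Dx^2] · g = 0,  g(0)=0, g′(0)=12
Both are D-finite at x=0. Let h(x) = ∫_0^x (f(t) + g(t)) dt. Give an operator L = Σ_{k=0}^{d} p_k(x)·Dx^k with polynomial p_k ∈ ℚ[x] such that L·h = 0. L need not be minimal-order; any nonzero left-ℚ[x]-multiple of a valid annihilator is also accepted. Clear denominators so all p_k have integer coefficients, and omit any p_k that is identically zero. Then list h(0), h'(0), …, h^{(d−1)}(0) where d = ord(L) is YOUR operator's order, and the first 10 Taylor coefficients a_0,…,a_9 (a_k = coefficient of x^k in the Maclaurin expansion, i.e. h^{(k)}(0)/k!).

L = (400 + 128·x + 256·x^2)·Dx^2 + (36 + 176·x + 192·x^2 + 256·x^3)·Dx^3 + (100 + 32·x + 64·x^2)·Dx^4 + (9 + 44·x + 48·x^2 + 64·x^3)·Dx^5  (order 5).
h: a_k = 0, 0, 5, -8, 49/3, -192/5, 4606/45, -2048/7, 276481/315, -8192/3, …
ICs: h(0) = 0, h′(0) = 0, h′′(0) = 10, h′′′(0) = -48, h′′′′(0) = 392.

f: a_k = 0, -2, 0, 4/3, 0, -4/15, 0, 8/315, 0, -4/2835, …
g: a_k = 0, 12, -24, 64, -192, 3072/5, -2048, 49152/7, -24576, 262144/3, …
f+g: L₀ = lclm(L_f,L_g), ord ≤ 2+2.
h=∫h₀ ⇒ L = L₀·Dx.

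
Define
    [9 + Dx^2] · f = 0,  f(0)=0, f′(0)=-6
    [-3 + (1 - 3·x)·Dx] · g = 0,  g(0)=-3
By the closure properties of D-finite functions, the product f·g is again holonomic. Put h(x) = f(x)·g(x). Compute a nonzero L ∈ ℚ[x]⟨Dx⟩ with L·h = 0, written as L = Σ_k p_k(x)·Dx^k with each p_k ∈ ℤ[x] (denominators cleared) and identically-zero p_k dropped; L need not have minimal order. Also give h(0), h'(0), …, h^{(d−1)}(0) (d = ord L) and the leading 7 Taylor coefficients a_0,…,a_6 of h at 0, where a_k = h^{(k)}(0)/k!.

L = (-9 + 27·x) + 6·Dx + (-1 + 3·x)·Dx^2  (order 2).
h: a_k = 0, 18, 54, 135, 405, 24543/20, 73629/20, …
ICs: h(0) = 0, h′(0) = 18.

f: a_k = 0, -6, 0, 9, 0, -81/20, 0, …
g: a_k = -3, -9, -27, -81, -243, -729, -2187, …
h₀=f·g: eliminate ⇒ L₀, order ≤ 2·1.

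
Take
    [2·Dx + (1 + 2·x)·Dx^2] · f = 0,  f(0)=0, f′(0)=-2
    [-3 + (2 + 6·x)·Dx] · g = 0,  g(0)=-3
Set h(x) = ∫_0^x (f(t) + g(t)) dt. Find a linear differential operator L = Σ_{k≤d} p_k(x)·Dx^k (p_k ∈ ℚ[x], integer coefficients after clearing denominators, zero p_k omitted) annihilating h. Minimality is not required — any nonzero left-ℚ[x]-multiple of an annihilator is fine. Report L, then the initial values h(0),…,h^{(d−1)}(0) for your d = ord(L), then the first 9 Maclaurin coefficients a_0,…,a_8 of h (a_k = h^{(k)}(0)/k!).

L = (-6 + 36·x)·Dx^2 + (5 + 84·x + 180·x^2)·Dx^3 + (2 + 22·x + 72·x^2 + 72·x^3)·Dx^4  (order 4).
h: a_k = 0, -3, -13/4, 43/24, -371/192, 1727/640, -33707/7680, 170549/21504, -1777735/114688, …
ICs: h(0) = 0, h′(0) = -3, h′′(0) = -13/2, h′′′(0) = 43/4.

f: a_k = 0, -2, 2, -8/3, 4, -32/5, 32/3, -128/7, 32, …
g: a_k = -3, -9/2, 27/8, -81/16, 1215/128, -5103/256, 45927/1024, -216513/2048, 8444007/32768, …
h₀=f+g: left-lcm gives L₀, ord ≤ 3.
∫: right-multiply L₀ by Dx.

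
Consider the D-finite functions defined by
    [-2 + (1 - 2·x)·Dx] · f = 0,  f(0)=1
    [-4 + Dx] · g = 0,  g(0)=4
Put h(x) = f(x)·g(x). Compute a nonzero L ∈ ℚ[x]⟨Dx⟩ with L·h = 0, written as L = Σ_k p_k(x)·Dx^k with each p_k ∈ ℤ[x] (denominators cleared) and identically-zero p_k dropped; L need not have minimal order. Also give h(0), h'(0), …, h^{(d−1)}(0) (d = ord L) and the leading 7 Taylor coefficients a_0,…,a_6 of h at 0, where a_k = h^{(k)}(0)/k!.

L = (6 - 8·x) + (-1 + 2·x)·Dx  (order 1).
h: a_k = 4, 24, 80, 608/3, 448, 13952/15, 84736/45, …
ICs: h(0) = 4.

f: a_k = 1, 2, 4, 8, 16, 32, 64, …
g: a_k = 4, 16, 32, 128/3, 128/3, 512/15, 1024/45, …
L₀ := L_f ⊗_s L_g (sym. prod.), ord ≤ 1.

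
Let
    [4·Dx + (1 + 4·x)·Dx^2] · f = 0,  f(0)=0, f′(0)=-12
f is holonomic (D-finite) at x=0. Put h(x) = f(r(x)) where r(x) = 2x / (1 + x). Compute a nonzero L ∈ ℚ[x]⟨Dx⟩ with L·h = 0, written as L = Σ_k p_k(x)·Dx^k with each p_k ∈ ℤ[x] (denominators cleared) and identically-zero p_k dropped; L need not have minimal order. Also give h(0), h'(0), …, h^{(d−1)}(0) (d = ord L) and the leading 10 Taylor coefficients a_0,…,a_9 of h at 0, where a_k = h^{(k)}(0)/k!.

L = (10 + 18·x)·Dx + (1 + 10·x + 9·x^2)·Dx^2  (order 2).
h: a_k = 0, -24, 120, -728, 4920, -177144/5, 265720, -14348904/7, 16142520, -387420488/3, …
ICs: h(0) = 0, h′(0) = -24.

f: a_k = 0, -12, 24, -64, 192, -3072/5, 2048, -49152/7, 24576, -262144/3, …
Substitute x→r, Dx→(1/r')Dx; clear ⇒ L₀.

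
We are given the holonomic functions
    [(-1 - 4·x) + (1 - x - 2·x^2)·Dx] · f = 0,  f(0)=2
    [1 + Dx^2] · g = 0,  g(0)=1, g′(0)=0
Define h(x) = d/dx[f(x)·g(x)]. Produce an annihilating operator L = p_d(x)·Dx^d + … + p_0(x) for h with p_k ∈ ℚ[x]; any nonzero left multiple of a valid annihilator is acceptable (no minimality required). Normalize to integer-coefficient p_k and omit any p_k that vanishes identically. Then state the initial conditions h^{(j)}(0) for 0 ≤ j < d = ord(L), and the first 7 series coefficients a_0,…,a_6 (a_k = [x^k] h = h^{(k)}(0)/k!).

f: a_k = 2, 2, 6, 10, 22, 42, 86, …
g: a_k = 1, 0, -1/2, 0, 1/24, 0, -1/720, …
L₀ := L_f ⊗_s L_g (sym. prod.), ord ≤ 2.
Differentiate: ansatz ord ≤ ord L₀ ⇒ L.
L = (31 - 2·x - 3·x^2 + 4·x^3 + 4·x^4) + (10 + 42·x + 12·x^2 + 16·x^3)·Dx + (-3 + 2·x + 5·x^2 + 4·x^3 + 4·x^4)·Dx^2  (order 2).
h: a_k = 2, 10, 27, 229/3, 2225/12, 27089/60, 376523/360, …
ICs: h(0) = 2, h′(0) = 10.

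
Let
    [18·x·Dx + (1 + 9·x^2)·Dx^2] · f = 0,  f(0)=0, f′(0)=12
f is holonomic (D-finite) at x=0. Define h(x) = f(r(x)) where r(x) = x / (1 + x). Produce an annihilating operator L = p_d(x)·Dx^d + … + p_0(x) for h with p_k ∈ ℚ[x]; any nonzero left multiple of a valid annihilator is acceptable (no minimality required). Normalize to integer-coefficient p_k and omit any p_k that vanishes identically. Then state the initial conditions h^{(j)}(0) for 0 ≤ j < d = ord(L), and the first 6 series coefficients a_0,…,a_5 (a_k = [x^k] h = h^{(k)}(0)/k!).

f: a_k = 0, 12, 0, -36, 0, 972/5, …
Change of var in L_f (x↦r) gives L₀.
L = (2 + 20·x)·Dx + (1 + 2·x + 10·x^2)·Dx^2  (order 2).
h: a_k = 0, 12, -12, -24, 96, -48/5, …
ICs: h(0) = 0, h′(0) = 12.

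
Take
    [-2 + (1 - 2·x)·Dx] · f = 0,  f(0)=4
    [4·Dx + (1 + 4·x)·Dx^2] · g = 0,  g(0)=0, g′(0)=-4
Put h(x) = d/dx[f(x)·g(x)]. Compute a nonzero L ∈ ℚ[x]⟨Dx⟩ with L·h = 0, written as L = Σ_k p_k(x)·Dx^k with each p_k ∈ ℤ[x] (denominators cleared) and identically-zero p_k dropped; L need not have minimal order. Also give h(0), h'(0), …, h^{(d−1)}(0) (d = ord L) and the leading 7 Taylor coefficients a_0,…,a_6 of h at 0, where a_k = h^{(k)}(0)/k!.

f: a_k = 4, 8, 16, 32, 64, 128, 256, …
g: a_k = 0, -4, 8, -64/3, 64, -1024/5, 2048/3, …
Product ⇒ symmetric product L₀, ord ≤ 2.
h=h₀': d/dx-closure on L₀ ⇒ L.
L = 32 + (-2 + 40·x)·Dx + (-1 - 2·x + 8·x^2)·Dx^2  (order 2).
h: a_k = -16, 0, -256, 1024/3, -9728/3, 43008/5, -227328/5, …
ICs: h(0) = -16, h′(0) = 0.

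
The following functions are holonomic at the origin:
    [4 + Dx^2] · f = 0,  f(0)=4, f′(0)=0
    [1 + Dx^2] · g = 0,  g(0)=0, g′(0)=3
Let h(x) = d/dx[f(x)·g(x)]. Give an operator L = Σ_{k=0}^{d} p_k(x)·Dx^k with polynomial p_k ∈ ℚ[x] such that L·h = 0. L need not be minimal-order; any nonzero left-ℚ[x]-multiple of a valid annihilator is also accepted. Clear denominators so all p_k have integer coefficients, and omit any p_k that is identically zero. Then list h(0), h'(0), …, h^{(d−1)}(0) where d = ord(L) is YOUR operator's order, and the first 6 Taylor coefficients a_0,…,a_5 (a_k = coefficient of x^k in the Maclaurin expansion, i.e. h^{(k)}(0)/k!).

L = 9 + 10·Dx^2 + Dx^4  (order 4).
h: a_k = 12, 0, -78, 0, 121/2, 0, …
ICs: h(0) = 12, h′(0) = 0, h′′(0) = -156, h′′′(0) = 0.

f: a_k = 4, 0, -8, 0, 8/3, 0, …
g: a_k = 0, 3, 0, -1/2, 0, 1/40, …
Sym-product of L_f,L_g gives L₀ (≤ ord 4).
Differentiate: ansatz ord ≤ ord L₀ ⇒ L.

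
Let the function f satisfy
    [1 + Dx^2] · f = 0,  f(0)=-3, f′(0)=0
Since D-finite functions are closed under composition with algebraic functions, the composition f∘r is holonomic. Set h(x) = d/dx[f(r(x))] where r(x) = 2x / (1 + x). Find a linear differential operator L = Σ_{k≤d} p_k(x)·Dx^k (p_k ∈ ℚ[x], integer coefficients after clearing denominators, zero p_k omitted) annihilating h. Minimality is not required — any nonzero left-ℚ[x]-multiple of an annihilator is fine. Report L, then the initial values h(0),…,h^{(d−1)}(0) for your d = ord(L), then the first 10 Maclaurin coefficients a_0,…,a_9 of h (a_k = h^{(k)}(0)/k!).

f: a_k = -3, 0, 3/2, 0, -1/8, 0, 1/240, 0, -1/13440, 0, …
h₀=f(r): pull back L_f along r ⇒ L₀.
h₀' ⇒ L via d/dx closure of L₀.
L = (10 + 12·x + 6·x^2) + (6 + 18·x + 18·x^2 + 6·x^3)·Dx + (1 + 4·x + 6·x^2 + 4·x^3 + x^4)·Dx^2  (order 2).
h: a_k = 0, 12, -36, 64, -80, 308/5, 84/5, -18832/105, 15504/35, -766252/945, …
ICs: h(0) = 0, h′(0) = 12.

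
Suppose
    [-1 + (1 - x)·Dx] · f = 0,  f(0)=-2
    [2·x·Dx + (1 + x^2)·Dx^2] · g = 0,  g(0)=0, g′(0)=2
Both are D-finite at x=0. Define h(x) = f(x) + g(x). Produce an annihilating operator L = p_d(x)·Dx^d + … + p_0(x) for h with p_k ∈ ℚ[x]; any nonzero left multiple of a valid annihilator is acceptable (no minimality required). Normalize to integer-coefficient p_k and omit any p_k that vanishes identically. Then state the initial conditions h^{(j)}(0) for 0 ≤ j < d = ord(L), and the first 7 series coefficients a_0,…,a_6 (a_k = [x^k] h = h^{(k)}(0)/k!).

L = (-2 + 8·x + 6·x^2)·Dx + (4 - 2·x + 4·x^2 + 6·x^3)·Dx^2 + (-1 + x^4)·Dx^3  (order 3).
h: a_k = -2, 0, -2, -8/3, -2, -8/5, -2, …
ICs: h(0) = -2, h′(0) = 0, h′′(0) = -4.

f: a_k = -2, -2, -2, -2, -2, -2, -2, …
g: a_k = 0, 2, 0, -2/3, 0, 2/5, 0, …
Sum ⇒ L₀ = lclm(L_f,L_g) in ℚ(x)⟨Dx⟩.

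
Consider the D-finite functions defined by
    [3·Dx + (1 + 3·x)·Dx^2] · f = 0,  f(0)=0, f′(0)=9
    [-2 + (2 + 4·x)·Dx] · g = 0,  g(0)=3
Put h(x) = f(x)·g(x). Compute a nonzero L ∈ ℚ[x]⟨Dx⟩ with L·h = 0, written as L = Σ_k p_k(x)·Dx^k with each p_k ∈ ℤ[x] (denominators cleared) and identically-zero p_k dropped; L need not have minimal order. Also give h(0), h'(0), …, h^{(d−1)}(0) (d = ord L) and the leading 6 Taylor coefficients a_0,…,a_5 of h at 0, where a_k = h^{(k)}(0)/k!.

f: a_k = 0, 9, -27/2, 27, -243/4, 729/5, …
g: a_k = 3, 3, -3/2, 3/2, -15/8, 21/8, …
L₀ := L_f ⊗_s L_g (sym. prod.), ord ≤ 2.
L = 3·x + (1 + 2·x)·Dx + (1 + 7·x + 16·x^2 + 12·x^3)·Dx^2  (order 2).
h: a_k = 0, 27, -27/2, 27, -135/2, 7101/40, …
ICs: h(0) = 0, h′(0) = 27.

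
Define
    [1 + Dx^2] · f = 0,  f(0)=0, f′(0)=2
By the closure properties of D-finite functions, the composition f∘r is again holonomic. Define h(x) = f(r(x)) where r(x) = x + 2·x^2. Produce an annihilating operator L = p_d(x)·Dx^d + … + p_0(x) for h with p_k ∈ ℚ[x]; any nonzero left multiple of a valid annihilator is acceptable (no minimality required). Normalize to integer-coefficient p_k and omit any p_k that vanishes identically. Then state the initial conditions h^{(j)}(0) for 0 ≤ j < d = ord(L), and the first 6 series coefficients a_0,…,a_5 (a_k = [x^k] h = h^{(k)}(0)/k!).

f: a_k = 0, 2, 0, -1/3, 0, 1/60, …
Substitute x→r, Dx→(1/r')Dx; clear ⇒ L₀.
L = (1 + 12·x + 48·x^2 + 64·x^3) - 4·Dx + (1 + 4·x)·Dx^2  (order 2).
h: a_k = 0, 2, 4, -1/3, -2, -239/60, …
ICs: h(0) = 0, h′(0) = 2.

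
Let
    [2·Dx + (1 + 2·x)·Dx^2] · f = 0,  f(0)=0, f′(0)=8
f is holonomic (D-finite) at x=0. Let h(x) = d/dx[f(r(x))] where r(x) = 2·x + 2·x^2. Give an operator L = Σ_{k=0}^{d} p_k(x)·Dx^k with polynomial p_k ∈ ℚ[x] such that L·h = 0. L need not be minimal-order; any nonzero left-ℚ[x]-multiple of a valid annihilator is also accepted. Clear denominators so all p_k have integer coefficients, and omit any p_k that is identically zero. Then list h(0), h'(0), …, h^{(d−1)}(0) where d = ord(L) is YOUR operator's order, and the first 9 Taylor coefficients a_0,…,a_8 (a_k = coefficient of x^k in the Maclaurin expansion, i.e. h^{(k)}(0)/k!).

f: a_k = 0, 8, -8, 32/3, -16, 128/5, -128/3, 512/7, -128, …
Change of var in L_f (x↦r) gives L₀.
Derive L from L₀ (diff closure).
L = 2 + (1 + 2·x)·Dx  (order 1).
h: a_k = 16, -32, 64, -128, 256, -512, 1024, -2048, 4096, …
ICs: h(0) = 16.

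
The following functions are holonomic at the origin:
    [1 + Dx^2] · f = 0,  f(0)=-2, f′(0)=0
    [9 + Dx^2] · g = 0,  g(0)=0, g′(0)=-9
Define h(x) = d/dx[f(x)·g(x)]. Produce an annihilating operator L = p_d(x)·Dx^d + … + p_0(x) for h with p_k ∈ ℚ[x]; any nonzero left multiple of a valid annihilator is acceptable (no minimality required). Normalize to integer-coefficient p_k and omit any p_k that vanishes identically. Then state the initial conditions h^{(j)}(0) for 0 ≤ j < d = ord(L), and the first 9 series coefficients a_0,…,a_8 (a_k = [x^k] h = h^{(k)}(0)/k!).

L = 64 + 20·Dx^2 + Dx^4  (order 4).
h: a_k = 18, 0, -108, 0, 132, 0, -344/5, 0, 684/35, …
ICs: h(0) = 18, h′(0) = 0, h′′(0) = -216, h′′′(0) = 0.

f: a_k = -2, 0, 1, 0, -1/12, 0, 1/360, 0, -1/20160, …
g: a_k = 0, -9, 0, 27/2, 0, -243/40, 0, 729/560, 0, …
Product ⇒ symmetric product L₀, ord ≤ 4.
h=h₀': d/dx-closure on L₀ ⇒ L.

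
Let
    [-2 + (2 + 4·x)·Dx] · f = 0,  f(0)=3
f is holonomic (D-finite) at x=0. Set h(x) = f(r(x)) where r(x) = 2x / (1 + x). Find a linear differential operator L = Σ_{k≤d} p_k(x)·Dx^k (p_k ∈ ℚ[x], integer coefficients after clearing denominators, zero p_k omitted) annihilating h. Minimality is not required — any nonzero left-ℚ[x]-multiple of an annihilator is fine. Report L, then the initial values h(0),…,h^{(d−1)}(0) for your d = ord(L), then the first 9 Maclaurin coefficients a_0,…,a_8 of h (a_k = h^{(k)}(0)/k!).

f: a_k = 3, 3, -3/2, 3/2, -15/8, 21/8, -63/16, 99/16, -1287/128, …
h₀=f(r): pull back L_f along r ⇒ L₀.
L = -2 + (1 + 6·x + 5·x^2)·Dx  (order 1).
h: a_k = 3, 6, -12, 30, -90, 306, -1128, 4386, -17700, …
ICs: h(0) = 3.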